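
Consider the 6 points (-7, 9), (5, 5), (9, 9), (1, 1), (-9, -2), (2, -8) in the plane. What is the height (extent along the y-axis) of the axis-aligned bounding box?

17

max y = 9, min y = -8, so height = 17.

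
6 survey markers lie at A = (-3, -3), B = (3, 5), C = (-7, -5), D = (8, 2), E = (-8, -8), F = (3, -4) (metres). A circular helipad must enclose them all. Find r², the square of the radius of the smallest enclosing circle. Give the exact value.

By Welzl's lemma the MEC is supported by two points (diametrically opposite) or three points (on a circumcircle).
The farthest pair is D–E with squared distance 356. The circle on this segment as diameter has centre (0, -3) and r² = 356/4 = 89.
Check A: distance² to centre = 9 ≤ 89, so it lies inside.
All remaining points lie in this disk, and no smaller disk contains both endpoints, so this is the minimum enclosing circle.

89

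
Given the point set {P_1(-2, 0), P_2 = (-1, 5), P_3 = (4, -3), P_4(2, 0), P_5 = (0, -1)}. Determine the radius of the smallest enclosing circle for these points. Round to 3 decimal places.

4.717

The farthest pair is P_2–P_3 with squared distance 89. The circle on this segment as diameter has centre (1.5, 1) and r² = 89/4 = 22.25.
Check P_1: distance² to centre = 13.25 ≤ 22.25, so it lies inside.
All remaining points lie in this disk, and no smaller disk contains both endpoints, so this is the minimum enclosing circle.
r = √(22.25) ≈ 4.717.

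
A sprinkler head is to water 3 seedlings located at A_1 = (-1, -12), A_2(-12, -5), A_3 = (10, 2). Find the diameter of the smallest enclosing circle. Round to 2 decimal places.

23.09

Side lengths²: A_1A_2² = 170, A_1A_3² = 317, A_2A_3² = 533.
Since A_2A_3² = 533 ≥ 317 + 170 = 487, the angle opposite A_2A_3 is not acute, so the smallest enclosing circle has A_2A_3 as diameter.
Centre = midpoint of A_2A_3 = (-1, -1.5), r² = 533/4 = 133.25.
Diameter = 2r = 2√(133.25) ≈ 23.09.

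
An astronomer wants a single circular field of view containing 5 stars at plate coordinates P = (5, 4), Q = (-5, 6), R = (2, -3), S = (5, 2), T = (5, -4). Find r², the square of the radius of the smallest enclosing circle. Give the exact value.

By Welzl's lemma the MEC is supported by two points (diametrically opposite) or three points (on a circumcircle).
The farthest pair is Q–T with squared distance 200. The circle on this segment as diameter has centre (0, 1) and r² = 200/4 = 50.
Check P: distance² to centre = 34 ≤ 50, so it lies inside.
All remaining points lie in this disk, and no smaller disk contains both endpoints, so this is the minimum enclosing circle.

50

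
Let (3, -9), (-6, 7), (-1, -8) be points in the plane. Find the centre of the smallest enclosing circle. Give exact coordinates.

Call the three points A, B, C in the order given.
Side lengths²: AB² = 337, AC² = 17, BC² = 250.
Since AB² = 337 ≥ 250 + 17 = 267, the angle opposite AB is not acute, so the smallest enclosing circle has AB as diameter.
Centre = midpoint of AB = (-1.5, -1), r² = 337/4 = 84.25.
Centre = (-1.5, -1).

(-1.5, -1)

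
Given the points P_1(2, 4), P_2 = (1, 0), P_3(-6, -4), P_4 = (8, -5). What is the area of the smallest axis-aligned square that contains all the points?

The bounding box has width 14 and height 9.
An axis-aligned square enclosing the set must have side ≥ max(width, height).
So the minimum side is max(14, 9) = 14.
Area = 14² = 196.

196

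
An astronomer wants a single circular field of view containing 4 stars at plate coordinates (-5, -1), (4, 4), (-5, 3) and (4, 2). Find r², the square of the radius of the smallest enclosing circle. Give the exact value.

The minimum enclosing circle of a finite set is fixed by two of the points (as a diameter) or three (as a circumcircle).
The farthest pair is (-5, -1)–(4, 4) with squared distance 106. The circle on this segment as diameter has centre (-0.5, 1.5) and r² = 106/4 = 26.5.
Check (-5, 3): distance² to centre = 22.5 ≤ 26.5, so it lies inside.
All remaining points lie in this disk, and no smaller disk contains both endpoints, so this is the minimum enclosing circle.

26.5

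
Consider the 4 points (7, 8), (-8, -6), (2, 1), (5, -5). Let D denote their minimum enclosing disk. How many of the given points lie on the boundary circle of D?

2

The minimum enclosing circle of a finite set is fixed by two of the points (as a diameter) or three (as a circumcircle).
The farthest pair is (7, 8)–(-8, -6) with squared distance 421. The circle on this segment as diameter has centre (-0.5, 1) and r² = 421/4 = 105.25.
Check (2, 1): distance² to centre = 6.25 ≤ 105.25, so it lies inside.
All remaining points lie in this disk, and no smaller disk contains both endpoints, so this is the minimum enclosing circle.
The points at distance exactly r from the centre are (7, 8), (-8, -6) — 2 points.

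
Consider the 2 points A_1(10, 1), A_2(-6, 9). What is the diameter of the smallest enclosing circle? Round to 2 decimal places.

17.89

The smallest circle enclosing two points has them as diameter endpoints.
Centre = midpoint = (2, 5); r² = |A_1A_2|²/4 = 320/4 = 80.
Diameter = 2r = 2√80 ≈ 17.89.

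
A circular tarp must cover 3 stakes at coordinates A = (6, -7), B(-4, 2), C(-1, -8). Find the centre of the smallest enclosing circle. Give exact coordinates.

Side lengths²: AB² = 181, AC² = 50, BC² = 109.
Since AB² = 181 ≥ 109 + 50 = 159, the angle opposite AB is not acute, so the smallest enclosing circle has AB as diameter.
Centre = midpoint of AB = (1, -2.5), r² = 181/4 = 45.25.
Centre = (1, -2.5).

(1, -2.5)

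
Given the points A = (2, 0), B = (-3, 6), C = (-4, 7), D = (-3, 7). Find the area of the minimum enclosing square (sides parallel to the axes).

49

The bounding box has width 6 and height 7.
An axis-aligned square enclosing the set must have side ≥ max(width, height).
So the minimum side is max(6, 7) = 7.
Area = 7² = 49.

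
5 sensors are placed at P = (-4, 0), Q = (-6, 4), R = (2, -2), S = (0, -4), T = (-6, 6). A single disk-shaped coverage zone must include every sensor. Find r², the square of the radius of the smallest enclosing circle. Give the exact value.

34

By Welzl's lemma the MEC is supported by two points (diametrically opposite) or three points (on a circumcircle).
The farthest pair is S–T with squared distance 136. The circle on this segment as diameter has centre (-3, 1) and r² = 136/4 = 34.
Check P: distance² to centre = 2 ≤ 34, so it lies inside.
All remaining points lie in this disk, and no smaller disk contains both endpoints, so this is the minimum enclosing circle.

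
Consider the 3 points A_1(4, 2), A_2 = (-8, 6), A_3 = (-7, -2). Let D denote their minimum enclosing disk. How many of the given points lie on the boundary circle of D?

3

Side lengths²: A_1A_2² = 160, A_1A_3² = 137, A_2A_3² = 65.
Since A_1A_2² = 160 < 137 + 65 = 202, the triangle is acute, so the smallest enclosing circle is the circumcircle.
Circumcentre = (-113/46, 121/46), r² = 44525/1058.
The points at distance exactly r from the centre are A_1, A_2, A_3 — 3 points.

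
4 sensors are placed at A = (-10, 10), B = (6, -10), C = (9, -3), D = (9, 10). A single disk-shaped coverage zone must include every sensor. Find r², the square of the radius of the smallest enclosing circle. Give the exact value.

167.69

The minimum enclosing circle of a finite set is fixed by two of the points (as a diameter) or three (as a circumcircle).
The minimum enclosing circle is determined by three boundary points: A, B, D.
Their circumcentre is (-0.5, 1.2) with r² = 167.69.
The farthest remaining point C is at distance² 107.89 ≤ 167.69.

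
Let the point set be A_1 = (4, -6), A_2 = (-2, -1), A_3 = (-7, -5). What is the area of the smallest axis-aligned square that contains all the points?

The bounding box has width 11 and height 5.
An axis-aligned square enclosing the set must have side ≥ max(width, height).
So the minimum side is max(11, 5) = 11.
Area = 11² = 121.

121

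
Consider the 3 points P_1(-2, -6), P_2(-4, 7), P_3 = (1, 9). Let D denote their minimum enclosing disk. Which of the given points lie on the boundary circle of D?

Side lengths²: P_1P_2² = 173, P_1P_3² = 234, P_2P_3² = 29.
Since P_1P_3² = 234 ≥ 173 + 29 = 202, the angle opposite P_1P_3 is not acute, so the smallest enclosing circle has P_1P_3 as diameter.
Centre = midpoint of P_1P_3 = (-0.5, 1.5), r² = 234/4 = 58.5.
The points at distance exactly r from the centre are P_1, P_3 — 2 points.

P_1, P_3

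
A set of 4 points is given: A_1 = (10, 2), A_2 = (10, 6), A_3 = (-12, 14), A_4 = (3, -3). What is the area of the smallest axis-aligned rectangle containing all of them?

x ranges over [-12, 10], width 22.
y ranges over [-3, 14], height 17.
Area = 22 × 17 = 374.

374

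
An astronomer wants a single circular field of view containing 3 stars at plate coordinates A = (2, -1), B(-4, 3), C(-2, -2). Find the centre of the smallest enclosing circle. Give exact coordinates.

Side lengths²: AB² = 52, AC² = 17, BC² = 29.
Since AB² = 52 ≥ 29 + 17 = 46, the angle opposite AB is not acute, so the smallest enclosing circle has AB as diameter.
Centre = midpoint of AB = (-1, 1), r² = 52/4 = 13.
Centre = (-1, 1).

(-1, 1)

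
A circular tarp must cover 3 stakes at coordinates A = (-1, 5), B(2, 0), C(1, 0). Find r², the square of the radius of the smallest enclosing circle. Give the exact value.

Side lengths²: AB² = 34, AC² = 29, BC² = 1.
Since AB² = 34 ≥ 29 + 1 = 30, the angle opposite AB is not acute, so the smallest enclosing circle has AB as diameter.
Centre = midpoint of AB = (0.5, 2.5), r² = 34/4 = 8.5.

8.5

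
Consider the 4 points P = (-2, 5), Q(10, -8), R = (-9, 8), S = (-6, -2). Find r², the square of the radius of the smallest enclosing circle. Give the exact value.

154.25

A smallest enclosing disk is always determined by at most three of the input points on its boundary.
The farthest pair is Q–R with squared distance 617. The circle on this segment as diameter has centre (0.5, 0) and r² = 617/4 = 154.25.
Check P: distance² to centre = 31.25 ≤ 154.25, so it lies inside.
All remaining points lie in this disk, and no smaller disk contains both endpoints, so this is the minimum enclosing circle.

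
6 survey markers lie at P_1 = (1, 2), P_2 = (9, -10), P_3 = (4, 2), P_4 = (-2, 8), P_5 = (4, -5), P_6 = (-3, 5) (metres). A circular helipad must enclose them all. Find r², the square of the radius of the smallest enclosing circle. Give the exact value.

A smallest enclosing disk is always determined by at most three of the input points on its boundary.
The farthest pair is P_2–P_4 with squared distance 445. The circle on this segment as diameter has centre (3.5, -1) and r² = 445/4 = 111.25.
Check P_1: distance² to centre = 15.25 ≤ 111.25, so it lies inside.
All remaining points lie in this disk, and no smaller disk contains both endpoints, so this is the minimum enclosing circle.

111.25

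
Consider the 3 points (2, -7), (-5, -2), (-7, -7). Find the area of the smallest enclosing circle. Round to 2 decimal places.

Call the three points A, B, C in the order given.
Side lengths²: AB² = 74, AC² = 81, BC² = 29.
Since AC² = 81 < 74 + 29 = 103, the triangle is acute, so the smallest enclosing circle is the circumcircle.
Circumcentre = (-2.5, -5.9), r² = 21.46.
Area = π·r² = π·21.46 ≈ 67.42.

67.42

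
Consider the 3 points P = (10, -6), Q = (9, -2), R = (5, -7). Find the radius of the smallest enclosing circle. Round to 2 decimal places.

Side lengths²: PQ² = 17, PR² = 26, QR² = 41.
Since QR² = 41 < 26 + 17 = 43, the triangle is acute, so the smallest enclosing circle is the circumcircle.
Circumcentre = (299/42, -193/42), r² = 9061/882.
r = √(9061/882) ≈ 3.21.

3.21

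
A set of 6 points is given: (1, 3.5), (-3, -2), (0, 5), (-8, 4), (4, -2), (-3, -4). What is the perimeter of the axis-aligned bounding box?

Width = max x − min x = 4 − (-8) = 12.
Height = max y − min y = 5 − (-4) = 9.
Perimeter = 2(12 + 9) = 42.

42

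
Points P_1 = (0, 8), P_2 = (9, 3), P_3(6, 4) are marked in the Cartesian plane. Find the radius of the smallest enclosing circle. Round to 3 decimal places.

5.148

Side lengths²: P_1P_2² = 106, P_1P_3² = 52, P_2P_3² = 10.
Since P_1P_2² = 106 ≥ 52 + 10 = 62, the angle opposite P_1P_2 is not acute, so the smallest enclosing circle has P_1P_2 as diameter.
Centre = midpoint of P_1P_2 = (4.5, 5.5), r² = 106/4 = 26.5.
r = √(26.5) ≈ 5.148.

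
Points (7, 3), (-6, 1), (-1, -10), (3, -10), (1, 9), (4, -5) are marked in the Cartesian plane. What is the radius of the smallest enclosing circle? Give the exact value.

365/38

A smallest enclosing disk is always determined by at most three of the input points on its boundary.
The minimum enclosing circle is determined by three boundary points: (-1, -10), (3, -10), (1, 9).
Their circumcentre is (1, -23/38) with r² = 133225/1444.
The farthest remaining point (-6, 1) is at distance² 74477/1444 ≤ 133225/1444.
r = √(133225/1444) = 365/38.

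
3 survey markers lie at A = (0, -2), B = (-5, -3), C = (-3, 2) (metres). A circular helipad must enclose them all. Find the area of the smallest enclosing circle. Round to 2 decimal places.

27.99

Side lengths²: AB² = 26, AC² = 25, BC² = 29.
Since BC² = 29 < 26 + 25 = 51, the triangle is acute, so the smallest enclosing circle is the circumcircle.
Circumcentre = (-129/46, -45/46), r² = 9425/1058.
Area = π·r² = π·9425/1058 ≈ 27.99.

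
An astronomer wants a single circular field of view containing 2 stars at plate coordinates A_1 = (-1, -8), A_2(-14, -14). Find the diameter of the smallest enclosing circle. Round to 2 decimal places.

The smallest circle enclosing two points has them as diameter endpoints.
Centre = midpoint = (-7.5, -11); r² = |A_1A_2|²/4 = 205/4 = 51.25.
Diameter = 2r = 2√(51.25) ≈ 14.32.

14.32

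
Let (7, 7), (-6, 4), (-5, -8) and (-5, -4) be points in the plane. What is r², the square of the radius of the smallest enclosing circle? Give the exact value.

By Welzl's lemma the MEC is supported by two points (diametrically opposite) or three points (on a circumcircle).
The farthest pair is (7, 7)–(-5, -8) with squared distance 369. The circle on this segment as diameter has centre (1, -0.5) and r² = 369/4 = 92.25.
Check (-6, 4): distance² to centre = 69.25 ≤ 92.25, so it lies inside.
All remaining points lie in this disk, and no smaller disk contains both endpoints, so this is the minimum enclosing circle.

92.25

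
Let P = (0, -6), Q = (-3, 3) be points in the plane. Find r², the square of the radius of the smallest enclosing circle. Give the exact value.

22.5

The smallest circle enclosing two points has them as diameter endpoints.
Centre = midpoint = (-1.5, -1.5); r² = |PQ|²/4 = 90/4 = 22.5.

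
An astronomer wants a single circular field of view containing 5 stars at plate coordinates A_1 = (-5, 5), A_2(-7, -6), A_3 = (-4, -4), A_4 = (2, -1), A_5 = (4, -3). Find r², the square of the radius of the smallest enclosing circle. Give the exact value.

The minimum enclosing circle is determined by three boundary points: A_1, A_2, A_5.
Their circumcentre is (-111/46, -53/46) with r² = 47125/1058.
The farthest remaining point A_4 is at distance² 20629/1058 ≤ 47125/1058.

47125/1058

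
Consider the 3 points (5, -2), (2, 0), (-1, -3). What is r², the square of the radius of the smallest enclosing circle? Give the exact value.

Call the three points A, B, C in the order given.
Side lengths²: AB² = 13, AC² = 37, BC² = 18.
Since AC² = 37 ≥ 18 + 13 = 31, the angle opposite AC is not acute, so the smallest enclosing circle has AC as diameter.
Centre = midpoint of AC = (2, -2.5), r² = 37/4 = 9.25.

9.25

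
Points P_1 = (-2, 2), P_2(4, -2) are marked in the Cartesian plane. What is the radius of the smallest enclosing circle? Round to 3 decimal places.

3.606

The smallest circle enclosing two points has them as diameter endpoints.
Centre = midpoint = (1, 0); r² = |P_1P_2|²/4 = 52/4 = 13.
r = √13 ≈ 3.606.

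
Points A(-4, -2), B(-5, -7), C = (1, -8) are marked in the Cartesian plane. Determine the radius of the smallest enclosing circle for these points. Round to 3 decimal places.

Side lengths²: AB² = 26, AC² = 61, BC² = 37.
Since AC² = 61 < 37 + 26 = 63, the triangle is acute, so the smallest enclosing circle is the circumcircle.
Circumcentre = (-99/62, -315/62), r² = 29341/1922.
r = √(29341/1922) ≈ 3.907.

3.907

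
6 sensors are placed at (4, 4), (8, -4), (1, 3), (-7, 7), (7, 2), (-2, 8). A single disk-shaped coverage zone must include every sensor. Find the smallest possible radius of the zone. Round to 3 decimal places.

9.301

By Welzl's lemma the MEC is supported by two points (diametrically opposite) or three points (on a circumcircle).
The farthest pair is (8, -4)–(-7, 7) with squared distance 346. The circle on this segment as diameter has centre (0.5, 1.5) and r² = 346/4 = 86.5.
Check (4, 4): distance² to centre = 18.5 ≤ 86.5, so it lies inside.
All remaining points lie in this disk, and no smaller disk contains both endpoints, so this is the minimum enclosing circle.
r = √(86.5) ≈ 9.301.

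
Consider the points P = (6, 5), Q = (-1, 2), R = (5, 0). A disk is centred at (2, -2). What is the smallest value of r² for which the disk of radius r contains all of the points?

65

The required radius is the distance from (2, -2) to the farthest point.
Squared distances: 65, 25, 13.
Maximum is 65, attained at P.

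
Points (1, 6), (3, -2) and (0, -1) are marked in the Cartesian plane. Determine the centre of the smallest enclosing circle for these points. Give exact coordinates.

Call the three points A, B, C in the order given.
Side lengths²: AB² = 68, AC² = 50, BC² = 10.
Since AB² = 68 ≥ 50 + 10 = 60, the angle opposite AB is not acute, so the smallest enclosing circle has AB as diameter.
Centre = midpoint of AB = (2, 2), r² = 68/4 = 17.
Centre = (2, 2).

(2, 2)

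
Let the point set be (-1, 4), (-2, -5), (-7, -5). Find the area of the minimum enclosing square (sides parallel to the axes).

81

The bounding box has width 6 and height 9.
An axis-aligned square enclosing the set must have side ≥ max(width, height).
So the minimum side is max(6, 9) = 9.
Area = 9² = 81.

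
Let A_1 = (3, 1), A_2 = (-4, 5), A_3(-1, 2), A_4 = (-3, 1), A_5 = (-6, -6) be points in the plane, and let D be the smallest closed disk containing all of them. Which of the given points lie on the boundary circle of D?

A_1, A_2, A_5

The minimum enclosing circle is determined by three boundary points: A_1, A_2, A_5.
Their circumcentre is (-93/34, -31/34) with r² = 21125/578.
The farthest remaining point A_3 is at distance² 6641/578 ≤ 21125/578.
The points at distance exactly r from the centre are A_1, A_2, A_5 — 3 points.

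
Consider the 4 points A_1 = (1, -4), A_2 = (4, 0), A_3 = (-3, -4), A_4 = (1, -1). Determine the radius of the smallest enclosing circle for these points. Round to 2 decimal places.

4.03

A smallest enclosing disk is always determined by at most three of the input points on its boundary.
The farthest pair is A_2–A_3 with squared distance 65. The circle on this segment as diameter has centre (0.5, -2) and r² = 65/4 = 16.25.
Check A_1: distance² to centre = 4.25 ≤ 16.25, so it lies inside.
All remaining points lie in this disk, and no smaller disk contains both endpoints, so this is the minimum enclosing circle.
r = √(16.25) ≈ 4.03.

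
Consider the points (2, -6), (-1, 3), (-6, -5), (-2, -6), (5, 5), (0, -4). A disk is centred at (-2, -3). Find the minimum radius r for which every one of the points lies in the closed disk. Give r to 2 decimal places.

10.63

The required radius is the distance from (-2, -3) to the farthest point.
Squared distances: 25, 37, 20, 9, 113, 5.
Maximum is 113, attained at (5, 5).
r = √113 ≈ 10.63.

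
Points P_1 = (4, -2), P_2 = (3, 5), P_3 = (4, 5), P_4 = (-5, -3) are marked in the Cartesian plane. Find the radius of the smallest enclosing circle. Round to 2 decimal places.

The farthest pair is P_3–P_4 with squared distance 145. The circle on this segment as diameter has centre (-0.5, 1) and r² = 145/4 = 36.25.
Check P_1: distance² to centre = 29.25 ≤ 36.25, so it lies inside.
All remaining points lie in this disk, and no smaller disk contains both endpoints, so this is the minimum enclosing circle.
r = √(36.25) ≈ 6.02.

6.02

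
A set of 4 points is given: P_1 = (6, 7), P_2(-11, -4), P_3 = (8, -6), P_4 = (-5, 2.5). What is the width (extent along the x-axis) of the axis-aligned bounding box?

19

max x = 8, min x = -11, so width = 19.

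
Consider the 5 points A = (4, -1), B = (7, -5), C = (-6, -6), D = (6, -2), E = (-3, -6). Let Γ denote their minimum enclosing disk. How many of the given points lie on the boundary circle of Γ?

3

The minimum enclosing circle of a finite set is fixed by two of the points (as a diameter) or three (as a circumcircle).
The farthest pair is B–C with squared distance 170. The circle on this segment as diameter has centre (0.5, -5.5) and r² = 170/4 = 42.5.
Check A: distance² to centre = 32.5 ≤ 42.5, so it lies inside.
All remaining points lie in this disk, and no smaller disk contains both endpoints, so this is the minimum enclosing circle.
The points at distance exactly r from the centre are B, C, D — 3 points.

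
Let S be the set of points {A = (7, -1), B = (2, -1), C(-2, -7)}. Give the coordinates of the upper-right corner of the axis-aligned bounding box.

(7, -1)

x-range [-2, 7], y-range [-7, -1].
The upper-right corner is (7, -1).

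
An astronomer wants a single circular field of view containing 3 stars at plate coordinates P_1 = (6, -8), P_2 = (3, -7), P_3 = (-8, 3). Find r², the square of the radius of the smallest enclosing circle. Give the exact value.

Side lengths²: P_1P_2² = 10, P_1P_3² = 317, P_2P_3² = 221.
Since P_1P_3² = 317 ≥ 221 + 10 = 231, the angle opposite P_1P_3 is not acute, so the smallest enclosing circle has P_1P_3 as diameter.
Centre = midpoint of P_1P_3 = (-1, -2.5), r² = 317/4 = 79.25.

79.25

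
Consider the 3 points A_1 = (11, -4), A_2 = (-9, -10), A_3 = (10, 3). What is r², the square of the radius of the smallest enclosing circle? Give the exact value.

Side lengths²: A_1A_2² = 436, A_1A_3² = 50, A_2A_3² = 530.
Since A_2A_3² = 530 ≥ 436 + 50 = 486, the angle opposite A_2A_3 is not acute, so the smallest enclosing circle has A_2A_3 as diameter.
Centre = midpoint of A_2A_3 = (0.5, -3.5), r² = 530/4 = 132.5.

132.5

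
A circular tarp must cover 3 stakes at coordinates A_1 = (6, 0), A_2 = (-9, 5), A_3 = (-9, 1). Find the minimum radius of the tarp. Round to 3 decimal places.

Side lengths²: A_1A_2² = 250, A_1A_3² = 226, A_2A_3² = 16.
Since A_1A_2² = 250 ≥ 226 + 16 = 242, the angle opposite A_1A_2 is not acute, so the smallest enclosing circle has A_1A_2 as diameter.
Centre = midpoint of A_1A_2 = (-1.5, 2.5), r² = 250/4 = 62.5.
r = √(62.5) ≈ 7.906.

7.906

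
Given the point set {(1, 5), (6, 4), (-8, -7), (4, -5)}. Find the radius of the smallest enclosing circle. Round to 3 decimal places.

The minimum enclosing circle of a finite set is fixed by two of the points (as a diameter) or three (as a circumcircle).
The farthest pair is (6, 4)–(-8, -7) with squared distance 317. The circle on this segment as diameter has centre (-1, -1.5) and r² = 317/4 = 79.25.
Check (1, 5): distance² to centre = 46.25 ≤ 79.25, so it lies inside.
All remaining points lie in this disk, and no smaller disk contains both endpoints, so this is the minimum enclosing circle.
r = √(79.25) ≈ 8.902.

8.902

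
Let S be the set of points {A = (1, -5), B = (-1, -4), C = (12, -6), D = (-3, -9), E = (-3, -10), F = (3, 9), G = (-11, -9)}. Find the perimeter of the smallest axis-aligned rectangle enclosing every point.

84

Width = max x − min x = 12 − (-11) = 23.
Height = max y − min y = 9 − (-10) = 19.
Perimeter = 2(23 + 19) = 84.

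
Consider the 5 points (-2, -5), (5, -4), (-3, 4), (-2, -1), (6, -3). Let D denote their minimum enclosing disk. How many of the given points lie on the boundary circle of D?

3

The minimum enclosing circle of a finite set is fixed by two of the points (as a diameter) or three (as a circumcircle).
The minimum enclosing circle is determined by three boundary points: (-2, -5), (-3, 4), (6, -3).
Their circumcentre is (38/37, -4/37) with r² = 45305/1369.
The farthest remaining point (5, -4) is at distance² 42345/1369 ≤ 45305/1369.
The points at distance exactly r from the centre are (-2, -5), (-3, 4), (6, -3) — 3 points.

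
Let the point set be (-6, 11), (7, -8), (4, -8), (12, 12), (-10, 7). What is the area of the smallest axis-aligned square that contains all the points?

The bounding box has width 22 and height 20.
An axis-aligned square enclosing the set must have side ≥ max(width, height).
So the minimum side is max(22, 20) = 22.
Area = 22² = 484.

484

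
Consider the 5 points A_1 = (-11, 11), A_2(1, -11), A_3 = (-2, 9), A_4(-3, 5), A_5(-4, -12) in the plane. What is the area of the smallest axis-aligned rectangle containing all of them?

x ranges over [-11, 1], width 12.
y ranges over [-12, 11], height 23.
Area = 12 × 23 = 276.

276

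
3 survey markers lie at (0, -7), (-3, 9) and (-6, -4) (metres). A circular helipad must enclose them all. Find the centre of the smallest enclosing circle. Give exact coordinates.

Call the three points A, B, C in the order given.
Side lengths²: AB² = 265, AC² = 45, BC² = 178.
Since AB² = 265 ≥ 178 + 45 = 223, the angle opposite AB is not acute, so the smallest enclosing circle has AB as diameter.
Centre = midpoint of AB = (-1.5, 1), r² = 265/4 = 66.25.
Centre = (-1.5, 1).

(-1.5, 1)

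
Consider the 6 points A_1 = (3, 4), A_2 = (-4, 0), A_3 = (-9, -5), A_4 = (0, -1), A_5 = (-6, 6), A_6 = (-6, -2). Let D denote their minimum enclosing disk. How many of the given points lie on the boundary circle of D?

2

A smallest enclosing disk is always determined by at most three of the input points on its boundary.
The farthest pair is A_1–A_3 with squared distance 225. The circle on this segment as diameter has centre (-3, -0.5) and r² = 225/4 = 56.25.
Check A_2: distance² to centre = 1.25 ≤ 56.25, so it lies inside.
All remaining points lie in this disk, and no smaller disk contains both endpoints, so this is the minimum enclosing circle.
The points at distance exactly r from the centre are A_1, A_3 — 2 points.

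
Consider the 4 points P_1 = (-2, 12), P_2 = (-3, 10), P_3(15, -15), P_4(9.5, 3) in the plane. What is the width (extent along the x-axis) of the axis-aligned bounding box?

max x = 15, min x = -3, so width = 18.

18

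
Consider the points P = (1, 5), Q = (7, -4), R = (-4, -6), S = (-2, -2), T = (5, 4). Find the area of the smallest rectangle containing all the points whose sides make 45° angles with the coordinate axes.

In coordinates u = x + y, v = x − y the rectangle is axis-aligned; the map (x,y)→(u,v) scales areas by 2.
u-values: 6, 3, -10, -4, 9; range = 9 − (-10) = 19.
v-values: -4, 11, 2, 0, 1; range = 11 − (-4) = 15.
Area = (19 × 15) / 2 = 142.5.

142.5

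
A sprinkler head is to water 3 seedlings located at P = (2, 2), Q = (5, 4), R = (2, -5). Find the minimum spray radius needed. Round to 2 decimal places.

Side lengths²: PQ² = 13, PR² = 49, QR² = 90.
Since QR² = 90 ≥ 49 + 13 = 62, the angle opposite QR is not acute, so the smallest enclosing circle has QR as diameter.
Centre = midpoint of QR = (3.5, -0.5), r² = 90/4 = 22.5.
r = √(22.5) ≈ 4.74.

4.74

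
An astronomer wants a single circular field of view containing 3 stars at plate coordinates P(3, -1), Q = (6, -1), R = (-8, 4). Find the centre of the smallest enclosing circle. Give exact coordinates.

(-1, 1.5)

Side lengths²: PQ² = 9, PR² = 146, QR² = 221.
Since QR² = 221 ≥ 146 + 9 = 155, the angle opposite QR is not acute, so the smallest enclosing circle has QR as diameter.
Centre = midpoint of QR = (-1, 1.5), r² = 221/4 = 55.25.
Centre = (-1, 1.5).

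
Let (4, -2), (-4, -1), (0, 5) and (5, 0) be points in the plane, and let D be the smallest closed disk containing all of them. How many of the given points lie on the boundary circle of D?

3

The minimum enclosing circle is determined by three boundary points: (-4, -1), (0, 5), (5, 0).
Their circumcentre is (0.4, 0.4) with r² = 21.32.
The farthest remaining point (4, -2) is at distance² 18.72 ≤ 21.32.
The points at distance exactly r from the centre are (-4, -1), (0, 5), (5, 0) — 3 points.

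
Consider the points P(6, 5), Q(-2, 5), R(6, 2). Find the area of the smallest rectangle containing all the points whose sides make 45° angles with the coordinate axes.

44

In coordinates u = x + y, v = x − y the rectangle is axis-aligned; the map (x,y)→(u,v) scales areas by 2.
u-values: 11, 3, 8; range = 11 − 3 = 8.
v-values: 1, -7, 4; range = 4 − (-7) = 11.
Area = (8 × 11) / 2 = 44.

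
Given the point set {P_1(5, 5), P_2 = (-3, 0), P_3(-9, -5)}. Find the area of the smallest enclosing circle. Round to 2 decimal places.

232.48

Side lengths²: P_1P_2² = 89, P_1P_3² = 296, P_2P_3² = 61.
Since P_1P_3² = 296 ≥ 89 + 61 = 150, the angle opposite P_1P_3 is not acute, so the smallest enclosing circle has P_1P_3 as diameter.
Centre = midpoint of P_1P_3 = (-2, 0), r² = 296/4 = 74.
Area = π·r² = π·74 ≈ 232.48.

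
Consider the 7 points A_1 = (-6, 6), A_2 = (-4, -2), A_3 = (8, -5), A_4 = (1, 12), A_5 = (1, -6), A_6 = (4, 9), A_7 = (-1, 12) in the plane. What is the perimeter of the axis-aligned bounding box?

64

Width = max x − min x = 8 − (-6) = 14.
Height = max y − min y = 12 − (-6) = 18.
Perimeter = 2(14 + 18) = 64.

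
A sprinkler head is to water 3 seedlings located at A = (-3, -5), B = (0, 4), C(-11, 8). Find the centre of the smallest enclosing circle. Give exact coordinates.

(-7, 1.5)

Side lengths²: AB² = 90, AC² = 233, BC² = 137.
Since AC² = 233 ≥ 137 + 90 = 227, the angle opposite AC is not acute, so the smallest enclosing circle has AC as diameter.
Centre = midpoint of AC = (-7, 1.5), r² = 233/4 = 58.25.
Centre = (-7, 1.5).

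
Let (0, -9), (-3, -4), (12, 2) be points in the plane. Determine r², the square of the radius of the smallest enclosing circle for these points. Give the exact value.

130645/1922

Call the three points A, B, C in the order given.
Side lengths²: AB² = 34, AC² = 265, BC² = 261.
Since AC² = 265 < 261 + 34 = 295, the triangle is acute, so the smallest enclosing circle is the circumcircle.
Circumcentre = (317/62, -157/62), r² = 130645/1922.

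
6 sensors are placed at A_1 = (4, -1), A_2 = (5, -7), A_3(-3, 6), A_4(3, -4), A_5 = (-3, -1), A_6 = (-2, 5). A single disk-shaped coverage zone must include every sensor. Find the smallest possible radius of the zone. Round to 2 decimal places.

The farthest pair is A_2–A_3 with squared distance 233. The circle on this segment as diameter has centre (1, -0.5) and r² = 233/4 = 58.25.
Check A_1: distance² to centre = 9.25 ≤ 58.25, so it lies inside.
All remaining points lie in this disk, and no smaller disk contains both endpoints, so this is the minimum enclosing circle.
r = √(58.25) ≈ 7.63.

7.63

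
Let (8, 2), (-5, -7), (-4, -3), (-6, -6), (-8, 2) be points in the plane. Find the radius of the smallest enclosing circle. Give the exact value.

The minimum enclosing circle is determined by three boundary points: (8, 2), (-5, -7), (-8, 2).
Their circumcentre is (0, -1/3) with r² = 625/9.
The farthest remaining point (-6, -6) is at distance² 613/9 ≤ 625/9.
r = √(625/9) = 25/3.

25/3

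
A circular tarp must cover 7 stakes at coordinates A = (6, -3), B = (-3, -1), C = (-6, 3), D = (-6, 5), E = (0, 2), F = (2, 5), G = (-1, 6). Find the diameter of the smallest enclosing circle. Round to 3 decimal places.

A smallest enclosing disk is always determined by at most three of the input points on its boundary.
The farthest pair is A–D with squared distance 208. The circle on this segment as diameter has centre (0, 1) and r² = 208/4 = 52.
Check B: distance² to centre = 13 ≤ 52, so it lies inside.
All remaining points lie in this disk, and no smaller disk contains both endpoints, so this is the minimum enclosing circle.
Diameter = 2r = 2√52 ≈ 14.422.

14.422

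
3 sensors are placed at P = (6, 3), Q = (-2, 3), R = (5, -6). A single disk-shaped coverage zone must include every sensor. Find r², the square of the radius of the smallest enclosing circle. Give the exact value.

Side lengths²: PQ² = 64, PR² = 82, QR² = 130.
Since QR² = 130 < 82 + 64 = 146, the triangle is acute, so the smallest enclosing circle is the circumcircle.
Circumcentre = (2, -10/9), r² = 2665/81.

2665/81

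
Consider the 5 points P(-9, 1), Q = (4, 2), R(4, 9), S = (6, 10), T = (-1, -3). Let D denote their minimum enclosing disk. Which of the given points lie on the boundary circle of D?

The minimum enclosing circle of a finite set is fixed by two of the points (as a diameter) or three (as a circumcircle).
The farthest pair is P–S with squared distance 306. The circle on this segment as diameter has centre (-1.5, 5.5) and r² = 306/4 = 76.5.
Check Q: distance² to centre = 42.5 ≤ 76.5, so it lies inside.
All remaining points lie in this disk, and no smaller disk contains both endpoints, so this is the minimum enclosing circle.
The points at distance exactly r from the centre are P, S — 2 points.

P, S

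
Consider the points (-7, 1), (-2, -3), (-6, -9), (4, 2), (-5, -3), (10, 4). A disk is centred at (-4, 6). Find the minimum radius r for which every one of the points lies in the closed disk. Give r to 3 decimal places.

15.133

The required radius is the distance from (-4, 6) to the farthest point.
Squared distances: 34, 85, 229, 80, 82, 200.
Maximum is 229, attained at (-6, -9).
r = √229 ≈ 15.133.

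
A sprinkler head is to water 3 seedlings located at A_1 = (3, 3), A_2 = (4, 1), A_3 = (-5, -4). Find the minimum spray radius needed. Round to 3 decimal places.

Side lengths²: A_1A_2² = 5, A_1A_3² = 113, A_2A_3² = 106.
Since A_1A_3² = 113 ≥ 106 + 5 = 111, the angle opposite A_1A_3 is not acute, so the smallest enclosing circle has A_1A_3 as diameter.
Centre = midpoint of A_1A_3 = (-1, -0.5), r² = 113/4 = 28.25.
r = √(28.25) ≈ 5.315.

5.315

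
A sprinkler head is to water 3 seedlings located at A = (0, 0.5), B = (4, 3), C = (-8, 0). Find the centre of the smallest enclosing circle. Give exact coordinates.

(-2, 1.5)

Side lengths²: AB² = 22.25, AC² = 64.25, BC² = 153.
Since BC² = 153 ≥ 64.25 + 22.25 = 86.5, the angle opposite BC is not acute, so the smallest enclosing circle has BC as diameter.
Centre = midpoint of BC = (-2, 1.5), r² = 153/4 = 38.25.
Centre = (-2, 1.5).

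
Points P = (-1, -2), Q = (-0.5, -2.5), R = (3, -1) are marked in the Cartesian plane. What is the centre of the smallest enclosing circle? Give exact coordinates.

(1, -1.5)

Side lengths²: PQ² = 0.5, PR² = 17, QR² = 14.5.
Since PR² = 17 ≥ 14.5 + 0.5 = 15, the angle opposite PR is not acute, so the smallest enclosing circle has PR as diameter.
Centre = midpoint of PR = (1, -1.5), r² = 17/4 = 4.25.
Centre = (1, -1.5).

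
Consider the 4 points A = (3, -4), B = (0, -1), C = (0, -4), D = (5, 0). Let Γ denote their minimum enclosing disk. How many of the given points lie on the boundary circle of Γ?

2

A smallest enclosing disk is always determined by at most three of the input points on its boundary.
The farthest pair is C–D with squared distance 41. The circle on this segment as diameter has centre (2.5, -2) and r² = 41/4 = 10.25.
Check A: distance² to centre = 4.25 ≤ 10.25, so it lies inside.
All remaining points lie in this disk, and no smaller disk contains both endpoints, so this is the minimum enclosing circle.
The points at distance exactly r from the centre are C, D — 2 points.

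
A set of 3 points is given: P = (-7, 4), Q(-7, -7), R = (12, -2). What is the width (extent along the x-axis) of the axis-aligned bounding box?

max x = 12, min x = -7, so width = 19.

19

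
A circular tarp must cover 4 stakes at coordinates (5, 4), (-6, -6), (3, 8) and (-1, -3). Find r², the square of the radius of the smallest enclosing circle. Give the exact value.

69.25

The minimum enclosing circle of a finite set is fixed by two of the points (as a diameter) or three (as a circumcircle).
The farthest pair is (-6, -6)–(3, 8) with squared distance 277. The circle on this segment as diameter has centre (-1.5, 1) and r² = 277/4 = 69.25.
Check (5, 4): distance² to centre = 51.25 ≤ 69.25, so it lies inside.
All remaining points lie in this disk, and no smaller disk contains both endpoints, so this is the minimum enclosing circle.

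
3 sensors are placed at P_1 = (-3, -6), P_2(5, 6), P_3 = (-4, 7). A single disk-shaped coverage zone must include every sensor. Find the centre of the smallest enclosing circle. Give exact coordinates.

Side lengths²: P_1P_2² = 208, P_1P_3² = 170, P_2P_3² = 82.
Since P_1P_2² = 208 < 170 + 82 = 252, the triangle is acute, so the smallest enclosing circle is the circumcircle.
Circumcentre = (-4/29, 22/29), r² = 45305/841.
Centre = (-4/29, 22/29).

(-4/29, 22/29)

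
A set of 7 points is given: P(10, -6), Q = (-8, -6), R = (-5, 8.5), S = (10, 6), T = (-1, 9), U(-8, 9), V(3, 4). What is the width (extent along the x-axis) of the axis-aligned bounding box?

18

max x = 10, min x = -8, so width = 18.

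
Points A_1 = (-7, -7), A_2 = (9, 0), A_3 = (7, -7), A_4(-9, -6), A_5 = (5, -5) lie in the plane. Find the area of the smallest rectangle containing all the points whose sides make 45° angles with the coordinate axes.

204

In coordinates u = x + y, v = x − y the rectangle is axis-aligned; the map (x,y)→(u,v) scales areas by 2.
u-values: -14, 9, 0, -15, 0; range = 9 − (-15) = 24.
v-values: 0, 9, 14, -3, 10; range = 14 − (-3) = 17.
Area = (24 × 17) / 2 = 204.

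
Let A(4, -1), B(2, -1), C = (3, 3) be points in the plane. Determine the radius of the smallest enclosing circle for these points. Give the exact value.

Side lengths²: AB² = 4, AC² = 17, BC² = 17.
Since BC² = 17 < 17 + 4 = 21, the triangle is acute, so the smallest enclosing circle is the circumcircle.
Circumcentre = (3, 0.875), r² = 4.515625.
r = √(4.515625) = 2.125.

2.125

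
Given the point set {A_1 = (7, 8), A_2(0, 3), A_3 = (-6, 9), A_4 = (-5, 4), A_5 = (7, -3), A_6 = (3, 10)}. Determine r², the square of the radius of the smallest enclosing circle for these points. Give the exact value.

The minimum enclosing circle of a finite set is fixed by two of the points (as a diameter) or three (as a circumcircle).
The farthest pair is A_3–A_5 with squared distance 313. The circle on this segment as diameter has centre (0.5, 3) and r² = 313/4 = 78.25.
Check A_1: distance² to centre = 67.25 ≤ 78.25, so it lies inside.
All remaining points lie in this disk, and no smaller disk contains both endpoints, so this is the minimum enclosing circle.

78.25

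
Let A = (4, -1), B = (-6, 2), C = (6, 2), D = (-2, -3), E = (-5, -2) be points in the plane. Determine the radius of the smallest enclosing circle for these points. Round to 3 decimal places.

6.032

The minimum enclosing circle is determined by three boundary points: B, C, E.
Their circumcentre is (0, 1.375) with r² = 36.390625.
The farthest remaining point D is at distance² 23.140625 ≤ 36.390625.
r = √(36.390625) ≈ 6.032.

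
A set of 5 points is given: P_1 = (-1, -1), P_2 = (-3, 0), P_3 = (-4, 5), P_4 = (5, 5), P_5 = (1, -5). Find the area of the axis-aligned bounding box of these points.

x ranges over [-4, 5], width 9.
y ranges over [-5, 5], height 10.
Area = 9 × 10 = 90.

90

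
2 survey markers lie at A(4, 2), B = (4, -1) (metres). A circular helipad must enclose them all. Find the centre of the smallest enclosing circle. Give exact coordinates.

(4, 0.5)

The smallest circle enclosing two points has them as diameter endpoints.
Centre = midpoint = (4, 0.5); r² = |AB|²/4 = 9/4 = 2.25.
Centre = (4, 0.5).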